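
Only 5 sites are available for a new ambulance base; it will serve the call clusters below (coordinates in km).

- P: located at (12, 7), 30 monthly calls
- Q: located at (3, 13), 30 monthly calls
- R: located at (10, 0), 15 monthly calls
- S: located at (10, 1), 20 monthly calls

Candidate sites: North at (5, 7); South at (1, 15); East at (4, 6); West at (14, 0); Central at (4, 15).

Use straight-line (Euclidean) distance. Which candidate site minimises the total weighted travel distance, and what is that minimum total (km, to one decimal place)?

North, total 685.0 km

Total weighted distance at each candidate:
  North (5, 7): total = 685.0
  South (1, 15): total = 1088.2
  East (4, 6): total = 737.5
  West (14, 0): total = 871.7
  Central (4, 15): total = 953.5
Minimum is at North with total 685.0 km.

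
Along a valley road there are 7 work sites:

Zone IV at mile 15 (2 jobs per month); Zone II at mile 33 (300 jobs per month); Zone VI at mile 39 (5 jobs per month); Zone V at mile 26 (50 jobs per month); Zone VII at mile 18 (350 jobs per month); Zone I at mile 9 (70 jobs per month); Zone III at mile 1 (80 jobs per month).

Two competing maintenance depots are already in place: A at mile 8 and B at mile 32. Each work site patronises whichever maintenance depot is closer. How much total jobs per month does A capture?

The indifferent point is the midpoint (8+32)/2 = 20; work sites left of it (closer to A at 8) go to A, those right go to B.
  Zone III at 1 (w=80) → A
  Zone I at 9 (w=70) → A
  Zone IV at 15 (w=2) → A
  Zone VII at 18 (w=350) → A
  Zone V at 26 (w=50) → B
  Zone II at 33 (w=300) → B
  Zone VI at 39 (w=5) → B
A captures 502; B captures 355.

502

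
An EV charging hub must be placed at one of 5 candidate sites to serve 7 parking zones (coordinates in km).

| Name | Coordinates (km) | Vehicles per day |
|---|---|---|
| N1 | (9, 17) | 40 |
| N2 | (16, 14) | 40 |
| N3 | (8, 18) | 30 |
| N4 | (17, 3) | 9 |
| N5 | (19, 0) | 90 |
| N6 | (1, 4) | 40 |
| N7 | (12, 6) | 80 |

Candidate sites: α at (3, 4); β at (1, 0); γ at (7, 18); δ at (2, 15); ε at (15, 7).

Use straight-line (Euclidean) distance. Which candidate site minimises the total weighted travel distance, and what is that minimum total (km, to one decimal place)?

Total weighted distance at each candidate:
  α (3, 4): total = 4102.9
  β (1, 0): total = 5080.6
  γ (7, 18): total = 4271.9
  δ (2, 15): total = 4785.3
  ε (15, 7): total = 2732.0
Minimum is at ε with total 2732.0 km.

ε, total 2732.0 km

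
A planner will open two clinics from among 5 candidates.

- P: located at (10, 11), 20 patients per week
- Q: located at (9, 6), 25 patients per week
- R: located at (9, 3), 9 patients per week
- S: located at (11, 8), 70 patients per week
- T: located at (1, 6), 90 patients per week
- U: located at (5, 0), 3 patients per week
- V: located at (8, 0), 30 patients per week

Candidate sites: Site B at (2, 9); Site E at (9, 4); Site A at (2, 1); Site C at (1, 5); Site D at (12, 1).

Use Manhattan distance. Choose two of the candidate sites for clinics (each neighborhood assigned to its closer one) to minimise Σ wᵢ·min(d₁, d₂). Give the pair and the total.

Evaluate every pair (each demand assigned to the nearer of the two):
  {Site E, Site C}: total = 903
  {Site B, Site E}: total = 1173
  {Site C, Site D}: total = 1309
  {Site E, Site A}: total = 1341
  {Site B, Site D}: total = 1539
  {Site B, Site C}: total = 1692
  {Site E, Site D}: total = 1713
  {Site A, Site D}: total = 1747
  {Site B, Site A}: total = 1813
  {Site A, Site C}: total = 1828
Best pair: {Site E, Site C} with total 903.

{Site E, Site C}, total 903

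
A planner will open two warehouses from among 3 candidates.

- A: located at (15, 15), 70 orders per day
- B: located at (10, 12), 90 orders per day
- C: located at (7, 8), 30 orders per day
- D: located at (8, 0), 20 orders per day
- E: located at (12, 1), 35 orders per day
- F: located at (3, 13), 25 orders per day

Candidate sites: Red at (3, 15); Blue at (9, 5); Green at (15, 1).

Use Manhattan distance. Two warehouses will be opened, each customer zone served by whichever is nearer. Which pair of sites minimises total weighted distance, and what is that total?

Evaluate every pair (each demand assigned to the nearer of the two):
  {Red, Blue}: total = 2125
  {Red, Green}: total = 2385
  {Blue, Green}: total = 2425
Best pair: {Red, Blue} with total 2125.

{Red, Blue}, total 2125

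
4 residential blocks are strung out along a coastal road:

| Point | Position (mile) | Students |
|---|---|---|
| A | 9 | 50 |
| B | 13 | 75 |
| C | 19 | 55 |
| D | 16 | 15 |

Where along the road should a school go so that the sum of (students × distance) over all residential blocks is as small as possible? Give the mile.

x = 13

For a sum of weighted absolute distances on a line, the optimum is the weighted median (not the mean). Total weight W = 195; half-weight = 97.5.
Sort by position and accumulate weight:
  mile 9 (A, w=50) → cum 50
  mile 13 (B, w=75) → cum 125  ≥ 97.5 → median here
  mile 16 (D, w=15) → cum 140
  mile 19 (C, w=55) → cum 195
Optimal location: mile 13.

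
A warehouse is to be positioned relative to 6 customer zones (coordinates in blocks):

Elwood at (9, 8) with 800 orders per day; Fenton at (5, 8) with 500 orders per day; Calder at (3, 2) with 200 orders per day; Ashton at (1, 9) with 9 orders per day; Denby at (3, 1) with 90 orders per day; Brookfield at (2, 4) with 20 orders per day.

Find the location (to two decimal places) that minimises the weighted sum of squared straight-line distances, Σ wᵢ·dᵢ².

The minimiser of Σwᵢ‖p−pᵢ‖² is the weighted centroid p* = (Σwᵢpᵢ)/(Σwᵢ).
Σwᵢ = 1619.
Σwᵢxᵢ = 800·9 + 500·5 + 200·3 + 9·1 + 90·3 + 20·2 = 10619.
Σwᵢyᵢ = 800·8 + 500·8 + 200·2 + 9·9 + 90·1 + 20·4 = 11051.
x* = 10619/1619 = 6.56, y* = 11051/1619 = 6.83.

(6.56, 6.83)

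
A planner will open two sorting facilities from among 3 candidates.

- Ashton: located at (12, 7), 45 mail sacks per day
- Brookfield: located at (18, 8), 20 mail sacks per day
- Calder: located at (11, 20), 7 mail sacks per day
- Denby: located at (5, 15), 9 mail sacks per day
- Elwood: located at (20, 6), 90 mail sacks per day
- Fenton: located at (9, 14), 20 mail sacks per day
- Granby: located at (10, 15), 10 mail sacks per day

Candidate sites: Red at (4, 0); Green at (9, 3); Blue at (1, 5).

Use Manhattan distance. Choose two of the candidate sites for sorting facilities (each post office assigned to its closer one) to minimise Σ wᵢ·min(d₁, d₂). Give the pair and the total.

Evaluate every pair (each demand assigned to the nearer of the two):
  {Green, Blue}: total = 2464
  {Red, Green}: total = 2482
  {Red, Blue}: total = 3616
Best pair: {Green, Blue} with total 2464.

{Green, Blue}, total 2464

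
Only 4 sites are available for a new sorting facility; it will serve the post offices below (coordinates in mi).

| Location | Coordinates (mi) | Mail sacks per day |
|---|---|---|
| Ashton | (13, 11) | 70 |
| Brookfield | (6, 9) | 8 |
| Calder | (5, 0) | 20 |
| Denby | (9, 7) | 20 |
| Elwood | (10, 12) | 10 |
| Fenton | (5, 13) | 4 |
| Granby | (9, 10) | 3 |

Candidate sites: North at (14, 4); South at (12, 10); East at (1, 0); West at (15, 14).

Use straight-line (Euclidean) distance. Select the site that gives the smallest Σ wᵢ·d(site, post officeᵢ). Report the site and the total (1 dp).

South, total 544.4 mi

Total weighted distance at each candidate:
  North (14, 4): total = 1047.8
  South (12, 10): total = 544.4
  East (1, 0): total = 1757.3
  West (15, 14): total = 978.9
Minimum is at South with total 544.4 mi.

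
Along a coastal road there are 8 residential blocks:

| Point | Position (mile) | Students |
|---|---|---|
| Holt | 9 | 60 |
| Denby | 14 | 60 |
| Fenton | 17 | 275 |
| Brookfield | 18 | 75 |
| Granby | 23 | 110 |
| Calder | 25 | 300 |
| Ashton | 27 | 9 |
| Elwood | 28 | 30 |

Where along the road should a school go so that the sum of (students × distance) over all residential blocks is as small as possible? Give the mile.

x = 18

For a sum of weighted absolute distances on a line, the optimum is the weighted median (not the mean). Total weight W = 919; half-weight = 459.5.
Sort by position and accumulate weight:
  mile 9 (Holt, w=60) → cum 60
  mile 14 (Denby, w=60) → cum 120
  mile 17 (Fenton, w=275) → cum 395
  mile 18 (Brookfield, w=75) → cum 470  ≥ 459.5 → median here
  mile 23 (Granby, w=110) → cum 580
  mile 25 (Calder, w=300) → cum 880
  mile 27 (Ashton, w=9) → cum 889
  mile 28 (Elwood, w=30) → cum 919
Optimal location: mile 18.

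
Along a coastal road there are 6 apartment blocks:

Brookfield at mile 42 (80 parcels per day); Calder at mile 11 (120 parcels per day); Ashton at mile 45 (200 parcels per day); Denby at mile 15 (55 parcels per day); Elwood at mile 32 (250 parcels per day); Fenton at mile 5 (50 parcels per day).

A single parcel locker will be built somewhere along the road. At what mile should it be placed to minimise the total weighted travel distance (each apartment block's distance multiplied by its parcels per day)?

x = 32

For a sum of weighted absolute distances on a line, the optimum is the weighted median (not the mean). Total weight W = 755; half-weight = 377.5.
Sort by position and accumulate weight:
  mile 5 (Fenton, w=50) → cum 50
  mile 11 (Calder, w=120) → cum 170
  mile 15 (Denby, w=55) → cum 225
  mile 32 (Elwood, w=250) → cum 475  ≥ 377.5 → median here
  mile 42 (Brookfield, w=80) → cum 555
  mile 45 (Ashton, w=200) → cum 755
Optimal location: mile 32.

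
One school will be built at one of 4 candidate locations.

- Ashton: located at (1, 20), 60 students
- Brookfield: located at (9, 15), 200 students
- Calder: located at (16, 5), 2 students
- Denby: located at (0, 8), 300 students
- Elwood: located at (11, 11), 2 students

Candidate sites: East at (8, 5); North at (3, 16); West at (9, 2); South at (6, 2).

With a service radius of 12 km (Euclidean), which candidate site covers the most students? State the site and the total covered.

Coverage radius r = 12 km; a point is covered iff (Δx)²+(Δy)² ≤ 12² = 144.
  East (8, 5): covers {Brookfield, Calder, Denby, Elwood} → 504
  North (3, 16): covers {Ashton, Brookfield, Denby, Elwood} → 562
  West (9, 2): covers {Calder, Denby, Elwood} → 304
  South (6, 2): covers {Calder, Denby, Elwood} → 304
Maximum coverage at North: 562 students.

North, covering 562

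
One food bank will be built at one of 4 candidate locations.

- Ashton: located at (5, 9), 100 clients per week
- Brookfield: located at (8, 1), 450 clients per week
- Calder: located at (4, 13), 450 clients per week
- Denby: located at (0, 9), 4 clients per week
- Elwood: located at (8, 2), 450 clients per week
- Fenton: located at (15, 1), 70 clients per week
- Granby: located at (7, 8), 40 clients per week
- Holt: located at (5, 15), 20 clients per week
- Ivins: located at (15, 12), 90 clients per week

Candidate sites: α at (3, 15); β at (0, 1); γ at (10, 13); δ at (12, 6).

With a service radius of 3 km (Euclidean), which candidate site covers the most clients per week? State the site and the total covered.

Coverage radius r = 3 km; a point is covered iff (Δx)²+(Δy)² ≤ 3² = 9.
  α (3, 15): covers {Calder, Holt} → 470
  β (0, 1): covers {none} → 0
  γ (10, 13): covers {none} → 0
  δ (12, 6): covers {none} → 0
Maximum coverage at α: 470 clients per week.

α, covering 470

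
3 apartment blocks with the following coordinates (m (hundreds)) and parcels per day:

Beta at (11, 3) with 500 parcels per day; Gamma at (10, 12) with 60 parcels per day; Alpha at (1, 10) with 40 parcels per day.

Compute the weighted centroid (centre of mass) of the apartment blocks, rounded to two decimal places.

(10.23, 4.37)

The minimiser of Σwᵢ‖p−pᵢ‖² is the weighted centroid p* = (Σwᵢpᵢ)/(Σwᵢ).
Σwᵢ = 600.
Σwᵢxᵢ = 500·11 + 60·10 + 40·1 = 6140.
Σwᵢyᵢ = 500·3 + 60·12 + 40·10 = 2620.
x* = 6140/600 = 10.23, y* = 2620/600 = 4.37.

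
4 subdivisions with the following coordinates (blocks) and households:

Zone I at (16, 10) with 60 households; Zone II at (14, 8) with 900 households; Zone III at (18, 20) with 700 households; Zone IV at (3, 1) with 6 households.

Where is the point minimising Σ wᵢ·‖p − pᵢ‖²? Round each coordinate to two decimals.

(15.71, 13.09)

The minimiser of Σwᵢ‖p−pᵢ‖² is the weighted centroid p* = (Σwᵢpᵢ)/(Σwᵢ).
Σwᵢ = 1666.
Σwᵢxᵢ = 60·16 + 900·14 + 700·18 + 6·3 = 26178.
Σwᵢyᵢ = 60·10 + 900·8 + 700·20 + 6·1 = 21806.
x* = 26178/1666 = 15.71, y* = 21806/1666 = 13.09.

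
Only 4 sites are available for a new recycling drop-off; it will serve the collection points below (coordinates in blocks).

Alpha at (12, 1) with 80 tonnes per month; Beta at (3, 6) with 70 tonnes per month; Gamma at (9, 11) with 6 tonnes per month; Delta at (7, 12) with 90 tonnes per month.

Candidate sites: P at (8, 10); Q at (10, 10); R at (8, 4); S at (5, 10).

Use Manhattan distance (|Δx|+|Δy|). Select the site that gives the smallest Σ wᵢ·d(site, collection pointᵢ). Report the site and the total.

R, total 1908 blocks

Total weighted distance at each candidate:
  P (8, 10): total = 1952
  Q (10, 10): total = 2112
  R (8, 4): total = 1908
  S (5, 10): total = 2090
Minimum is at R with total 1908 blocks.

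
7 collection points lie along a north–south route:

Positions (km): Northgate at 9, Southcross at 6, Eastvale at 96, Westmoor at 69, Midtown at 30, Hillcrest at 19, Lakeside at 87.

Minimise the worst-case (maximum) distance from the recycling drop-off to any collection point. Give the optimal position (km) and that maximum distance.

location 51, max distance 45

The 1-center on a line is the midpoint of the two extreme points: leftmost at 6, rightmost at 96.
Optimal location = (6 + 96)/2 = 51; maximum distance = (96 − 6)/2 = 45.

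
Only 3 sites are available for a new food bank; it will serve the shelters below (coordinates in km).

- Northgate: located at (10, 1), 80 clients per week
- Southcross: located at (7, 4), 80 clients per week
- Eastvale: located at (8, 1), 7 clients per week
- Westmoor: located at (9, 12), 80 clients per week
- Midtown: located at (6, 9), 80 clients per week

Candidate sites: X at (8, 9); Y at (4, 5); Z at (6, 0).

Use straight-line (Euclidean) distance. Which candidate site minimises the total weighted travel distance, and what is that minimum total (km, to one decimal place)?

X, total 1536.6 km

Total weighted distance at each candidate:
  X (8, 9): total = 1536.6
  Y (4, 5): total = 1915.4
  Z (6, 0): total = 2384.9
Minimum is at X with total 1536.6 km.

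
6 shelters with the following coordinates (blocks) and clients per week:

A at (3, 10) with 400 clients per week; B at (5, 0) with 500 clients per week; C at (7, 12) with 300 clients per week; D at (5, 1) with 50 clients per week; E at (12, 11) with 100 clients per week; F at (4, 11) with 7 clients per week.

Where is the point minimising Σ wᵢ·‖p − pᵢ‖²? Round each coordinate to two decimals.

(5.36, 6.50)

The minimiser of Σwᵢ‖p−pᵢ‖² is the weighted centroid p* = (Σwᵢpᵢ)/(Σwᵢ).
Σwᵢ = 1357.
Σwᵢxᵢ = 400·3 + 500·5 + 300·7 + 50·5 + 100·12 + 7·4 = 7278.
Σwᵢyᵢ = 400·10 + 500·0 + 300·12 + 50·1 + 100·11 + 7·11 = 8827.
x* = 7278/1357 = 5.36, y* = 8827/1357 = 6.50.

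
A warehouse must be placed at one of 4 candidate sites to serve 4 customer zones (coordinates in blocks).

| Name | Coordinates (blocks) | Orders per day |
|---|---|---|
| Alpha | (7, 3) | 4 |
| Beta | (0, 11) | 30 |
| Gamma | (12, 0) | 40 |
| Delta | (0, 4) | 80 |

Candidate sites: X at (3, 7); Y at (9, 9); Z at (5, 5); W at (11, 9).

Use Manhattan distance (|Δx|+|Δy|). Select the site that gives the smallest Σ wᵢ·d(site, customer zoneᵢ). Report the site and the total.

Z, total 1306 blocks

Total weighted distance at each candidate:
  X (3, 7): total = 1362
  Y (9, 9): total = 1962
  Z (5, 5): total = 1306
  W (11, 9): total = 2110
Minimum is at Z with total 1306 blocks.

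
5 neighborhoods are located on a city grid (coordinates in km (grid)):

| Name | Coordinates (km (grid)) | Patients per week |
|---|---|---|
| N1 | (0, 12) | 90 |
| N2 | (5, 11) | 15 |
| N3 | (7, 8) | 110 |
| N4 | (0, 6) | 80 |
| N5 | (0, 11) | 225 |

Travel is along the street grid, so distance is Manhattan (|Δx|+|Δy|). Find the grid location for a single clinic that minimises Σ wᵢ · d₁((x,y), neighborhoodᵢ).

(0, 11)

Manhattan distance separates: Σwᵢ(|x−xᵢ|+|y−yᵢ|) = Σwᵢ|x−xᵢ| + Σwᵢ|y−yᵢ|, so x and y are optimised independently as 1-D weighted medians.
Total weight W = 520; half = 260.
x-coordinate, sorted with cumulative weight:
  x=0 (N1, w=90) cum 90
  x=0 (N4, w=80) cum 170
  x=0 (N5, w=225) cum 395  ← median
  x=5 (N2, w=15) cum 410
  x=7 (N3, w=110) cum 520
⇒ x* = 0
y-coordinate, sorted with cumulative weight:
  y=6 (N4, w=80) cum 80
  y=8 (N3, w=110) cum 190
  y=11 (N2, w=15) cum 205
  y=11 (N5, w=225) cum 430  ← median
  y=12 (N1, w=90) cum 520
⇒ y* = 11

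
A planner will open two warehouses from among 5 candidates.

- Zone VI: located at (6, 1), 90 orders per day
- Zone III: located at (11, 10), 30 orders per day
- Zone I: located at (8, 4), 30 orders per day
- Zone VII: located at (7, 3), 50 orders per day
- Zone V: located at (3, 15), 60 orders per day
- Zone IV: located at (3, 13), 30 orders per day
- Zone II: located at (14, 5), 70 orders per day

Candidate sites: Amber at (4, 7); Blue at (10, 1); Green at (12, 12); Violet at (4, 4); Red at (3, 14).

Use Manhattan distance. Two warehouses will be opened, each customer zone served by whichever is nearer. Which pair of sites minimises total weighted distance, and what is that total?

Evaluate every pair (each demand assigned to the nearer of the two):
  {Blue, Red}: total = 1710
  {Violet, Red}: total = 1990
  {Amber, Blue}: total = 2370
  {Blue, Green}: total = 2430
  {Amber, Red}: total = 2510
  {Green, Violet}: total = 2510
  {Blue, Violet}: total = 2560
  {Amber, Violet}: total = 2590
  {Amber, Green}: total = 2750
  {Green, Red}: total = 3310
Best pair: {Blue, Red} with total 1710.

{Blue, Red}, total 1710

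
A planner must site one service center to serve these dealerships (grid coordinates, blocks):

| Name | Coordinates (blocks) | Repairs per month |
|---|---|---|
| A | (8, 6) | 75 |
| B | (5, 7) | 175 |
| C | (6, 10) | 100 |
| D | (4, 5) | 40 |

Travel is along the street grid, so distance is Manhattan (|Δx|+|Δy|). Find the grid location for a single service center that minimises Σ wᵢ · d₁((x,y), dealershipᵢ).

Manhattan distance separates: Σwᵢ(|x−xᵢ|+|y−yᵢ|) = Σwᵢ|x−xᵢ| + Σwᵢ|y−yᵢ|, so x and y are optimised independently as 1-D weighted medians.
Total weight W = 390; half = 195.
x-coordinate, sorted with cumulative weight:
  x=4 (D, w=40) cum 40
  x=5 (B, w=175) cum 215  ← median
  x=6 (C, w=100) cum 315
  x=8 (A, w=75) cum 390
⇒ x* = 5
y-coordinate, sorted with cumulative weight:
  y=5 (D, w=40) cum 40
  y=6 (A, w=75) cum 115
  y=7 (B, w=175) cum 290  ← median
  y=10 (C, w=100) cum 390
⇒ y* = 7

(5, 7)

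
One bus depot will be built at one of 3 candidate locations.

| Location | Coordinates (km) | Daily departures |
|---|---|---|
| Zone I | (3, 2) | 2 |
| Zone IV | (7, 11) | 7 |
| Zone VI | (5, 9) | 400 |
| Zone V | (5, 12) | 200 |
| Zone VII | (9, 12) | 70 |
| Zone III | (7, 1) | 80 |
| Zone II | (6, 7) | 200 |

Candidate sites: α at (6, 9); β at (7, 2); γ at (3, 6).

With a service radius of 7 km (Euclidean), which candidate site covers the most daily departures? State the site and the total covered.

γ, covering 889

Coverage radius r = 7 km; a point is covered iff (Δx)²+(Δy)² ≤ 7² = 49.
  α (6, 9): covers {Zone IV, Zone VI, Zone V, Zone VII, Zone II} → 877
  β (7, 2): covers {Zone I, Zone III, Zone II} → 282
  γ (3, 6): covers {Zone I, Zone IV, Zone VI, Zone V, Zone III, Zone II} → 889
Maximum coverage at γ: 889 daily departures.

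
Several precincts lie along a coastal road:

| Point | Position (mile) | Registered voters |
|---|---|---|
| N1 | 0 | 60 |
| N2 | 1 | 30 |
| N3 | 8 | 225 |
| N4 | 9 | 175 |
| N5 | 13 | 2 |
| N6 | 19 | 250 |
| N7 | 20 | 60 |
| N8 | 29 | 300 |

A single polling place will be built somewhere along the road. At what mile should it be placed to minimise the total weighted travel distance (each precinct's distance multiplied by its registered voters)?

For a sum of weighted absolute distances on a line, the optimum is the weighted median (not the mean). Total weight W = 1102; half-weight = 551.
Sort by position and accumulate weight:
  mile 0 (N1, w=60) → cum 60
  mile 1 (N2, w=30) → cum 90
  mile 8 (N3, w=225) → cum 315
  mile 9 (N4, w=175) → cum 490
  mile 13 (N5, w=2) → cum 492
  mile 19 (N6, w=250) → cum 742  ≥ 551 → median here
  mile 20 (N7, w=60) → cum 802
  mile 29 (N8, w=300) → cum 1102
Optimal location: mile 19.

x = 19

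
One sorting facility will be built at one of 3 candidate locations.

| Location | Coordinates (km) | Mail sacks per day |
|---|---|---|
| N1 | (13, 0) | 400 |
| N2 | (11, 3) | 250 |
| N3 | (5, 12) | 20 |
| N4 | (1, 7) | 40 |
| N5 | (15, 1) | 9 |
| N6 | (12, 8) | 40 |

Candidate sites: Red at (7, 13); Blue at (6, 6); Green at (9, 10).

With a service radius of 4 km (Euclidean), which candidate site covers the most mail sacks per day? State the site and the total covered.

Green, covering 40

Coverage radius r = 4 km; a point is covered iff (Δx)²+(Δy)² ≤ 4² = 16.
  Red (7, 13): covers {N3} → 20
  Blue (6, 6): covers {none} → 0
  Green (9, 10): covers {N6} → 40
Maximum coverage at Green: 40 mail sacks per day.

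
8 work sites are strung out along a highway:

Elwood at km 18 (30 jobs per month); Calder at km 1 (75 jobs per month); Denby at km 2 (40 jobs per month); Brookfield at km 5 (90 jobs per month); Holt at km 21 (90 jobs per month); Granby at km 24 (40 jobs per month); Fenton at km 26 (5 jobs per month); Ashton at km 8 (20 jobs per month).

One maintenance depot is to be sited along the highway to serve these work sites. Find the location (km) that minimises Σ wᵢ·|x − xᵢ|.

x = 5

For a sum of weighted absolute distances on a line, the optimum is the weighted median (not the mean). Total weight W = 390; half-weight = 195.
Sort by position and accumulate weight:
  km 1 (Calder, w=75) → cum 75
  km 2 (Denby, w=40) → cum 115
  km 5 (Brookfield, w=90) → cum 205  ≥ 195 → median here
  km 8 (Ashton, w=20) → cum 225
  km 18 (Elwood, w=30) → cum 255
  km 21 (Holt, w=90) → cum 345
  km 24 (Granby, w=40) → cum 385
  km 26 (Fenton, w=5) → cum 390
Optimal location: km 5.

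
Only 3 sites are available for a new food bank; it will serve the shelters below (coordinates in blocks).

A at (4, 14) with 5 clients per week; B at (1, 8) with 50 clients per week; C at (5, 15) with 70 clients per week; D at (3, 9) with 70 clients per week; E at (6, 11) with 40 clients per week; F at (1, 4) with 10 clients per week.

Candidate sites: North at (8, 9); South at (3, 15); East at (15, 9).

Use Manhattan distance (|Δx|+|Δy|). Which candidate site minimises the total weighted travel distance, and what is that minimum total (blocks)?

Total weighted distance at each candidate:
  North (8, 9): total = 1705
  South (3, 15): total = 1430
  East (15, 9): total = 3420
Minimum is at South with total 1430 blocks.

South, total 1430 blocks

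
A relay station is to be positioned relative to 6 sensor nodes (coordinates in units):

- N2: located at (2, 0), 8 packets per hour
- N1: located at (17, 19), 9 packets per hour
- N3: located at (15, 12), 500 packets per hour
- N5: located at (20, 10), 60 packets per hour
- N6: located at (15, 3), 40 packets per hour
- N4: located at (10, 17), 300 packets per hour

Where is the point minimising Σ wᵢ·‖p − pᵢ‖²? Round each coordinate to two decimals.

(13.60, 13.08)

The minimiser of Σwᵢ‖p−pᵢ‖² is the weighted centroid p* = (Σwᵢpᵢ)/(Σwᵢ).
Σwᵢ = 917.
Σwᵢxᵢ = 8·2 + 9·17 + 500·15 + 60·20 + 40·15 + 300·10 = 12469.
Σwᵢyᵢ = 8·0 + 9·19 + 500·12 + 60·10 + 40·3 + 300·17 = 11991.
x* = 12469/917 = 13.60, y* = 11991/917 = 13.08.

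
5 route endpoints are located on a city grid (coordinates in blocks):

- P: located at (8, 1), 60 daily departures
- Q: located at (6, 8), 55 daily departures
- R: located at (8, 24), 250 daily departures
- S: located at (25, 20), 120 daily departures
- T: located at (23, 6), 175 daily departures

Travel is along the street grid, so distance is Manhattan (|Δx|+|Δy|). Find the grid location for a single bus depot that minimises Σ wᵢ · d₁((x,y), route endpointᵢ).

Manhattan distance separates: Σwᵢ(|x−xᵢ|+|y−yᵢ|) = Σwᵢ|x−xᵢ| + Σwᵢ|y−yᵢ|, so x and y are optimised independently as 1-D weighted medians.
Total weight W = 660; half = 330.
x-coordinate, sorted with cumulative weight:
  x=6 (Q, w=55) cum 55
  x=8 (P, w=60) cum 115
  x=8 (R, w=250) cum 365  ← median
  x=23 (T, w=175) cum 540
  x=25 (S, w=120) cum 660
⇒ x* = 8
y-coordinate, sorted with cumulative weight:
  y=1 (P, w=60) cum 60
  y=6 (T, w=175) cum 235
  y=8 (Q, w=55) cum 290
  y=20 (S, w=120) cum 410  ← median
  y=24 (R, w=250) cum 660
⇒ y* = 20

(8, 20)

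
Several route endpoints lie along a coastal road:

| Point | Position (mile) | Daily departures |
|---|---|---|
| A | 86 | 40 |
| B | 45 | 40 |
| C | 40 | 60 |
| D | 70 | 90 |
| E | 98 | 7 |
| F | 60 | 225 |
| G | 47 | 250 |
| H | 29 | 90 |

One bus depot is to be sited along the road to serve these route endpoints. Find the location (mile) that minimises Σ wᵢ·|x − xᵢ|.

x = 47

For a sum of weighted absolute distances on a line, the optimum is the weighted median (not the mean). Total weight W = 802; half-weight = 401.
Sort by position and accumulate weight:
  mile 29 (H, w=90) → cum 90
  mile 40 (C, w=60) → cum 150
  mile 45 (B, w=40) → cum 190
  mile 47 (G, w=250) → cum 440  ≥ 401 → median here
  mile 60 (F, w=225) → cum 665
  mile 70 (D, w=90) → cum 755
  mile 86 (A, w=40) → cum 795
  mile 98 (E, w=7) → cum 802
Optimal location: mile 47.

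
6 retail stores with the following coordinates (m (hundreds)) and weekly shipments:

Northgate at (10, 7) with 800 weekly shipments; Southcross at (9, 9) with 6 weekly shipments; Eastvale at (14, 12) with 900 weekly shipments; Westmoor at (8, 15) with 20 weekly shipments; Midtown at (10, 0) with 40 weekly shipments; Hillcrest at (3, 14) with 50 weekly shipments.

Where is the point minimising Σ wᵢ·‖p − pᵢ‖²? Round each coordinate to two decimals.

The minimiser of Σwᵢ‖p−pᵢ‖² is the weighted centroid p* = (Σwᵢpᵢ)/(Σwᵢ).
Σwᵢ = 1816.
Σwᵢxᵢ = 800·10 + 6·9 + 900·14 + 20·8 + 40·10 + 50·3 = 21364.
Σwᵢyᵢ = 800·7 + 6·9 + 900·12 + 20·15 + 40·0 + 50·14 = 17454.
x* = 21364/1816 = 11.76, y* = 17454/1816 = 9.61.

(11.76, 9.61)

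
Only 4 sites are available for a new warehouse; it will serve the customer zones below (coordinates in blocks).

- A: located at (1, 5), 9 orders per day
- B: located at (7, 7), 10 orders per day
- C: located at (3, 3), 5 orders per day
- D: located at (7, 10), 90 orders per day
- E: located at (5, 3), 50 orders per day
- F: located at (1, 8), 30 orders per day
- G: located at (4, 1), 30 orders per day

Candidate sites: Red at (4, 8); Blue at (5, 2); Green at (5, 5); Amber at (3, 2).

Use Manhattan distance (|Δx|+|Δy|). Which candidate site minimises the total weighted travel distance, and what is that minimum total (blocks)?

Red, total 1174 blocks

Total weighted distance at each candidate:
  Red (4, 8): total = 1174
  Blue (5, 2): total = 1458
  Green (5, 5): total = 1186
  Amber (3, 2): total = 1670
Minimum is at Red with total 1174 blocks.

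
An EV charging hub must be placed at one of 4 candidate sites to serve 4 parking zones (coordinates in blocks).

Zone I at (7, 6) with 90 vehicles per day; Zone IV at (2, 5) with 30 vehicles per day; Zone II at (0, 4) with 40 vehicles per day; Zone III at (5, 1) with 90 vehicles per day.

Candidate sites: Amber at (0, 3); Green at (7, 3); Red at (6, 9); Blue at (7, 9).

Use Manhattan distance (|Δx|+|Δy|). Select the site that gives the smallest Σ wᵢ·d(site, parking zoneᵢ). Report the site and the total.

Total weighted distance at each candidate:
  Amber (0, 3): total = 1690
  Green (7, 3): total = 1160
  Red (6, 9): total = 1850
  Blue (7, 9): total = 1920
Minimum is at Green with total 1160 blocks.

Green, total 1160 blocks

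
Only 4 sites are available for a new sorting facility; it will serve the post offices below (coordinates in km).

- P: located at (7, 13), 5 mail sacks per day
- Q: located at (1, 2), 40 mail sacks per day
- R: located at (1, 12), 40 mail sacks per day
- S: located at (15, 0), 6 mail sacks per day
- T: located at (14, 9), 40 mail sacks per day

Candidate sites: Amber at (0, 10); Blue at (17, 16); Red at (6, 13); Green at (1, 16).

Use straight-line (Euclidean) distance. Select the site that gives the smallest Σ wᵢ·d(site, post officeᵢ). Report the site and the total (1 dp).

Total weighted distance at each candidate:
  Amber (0, 10): total = 1119.6
  Blue (17, 16): total = 1963.7
  Red (6, 13): total = 1144.9
  Green (1, 16): total = 1471.7
Minimum is at Amber with total 1119.6 km.

Amber, total 1119.6 km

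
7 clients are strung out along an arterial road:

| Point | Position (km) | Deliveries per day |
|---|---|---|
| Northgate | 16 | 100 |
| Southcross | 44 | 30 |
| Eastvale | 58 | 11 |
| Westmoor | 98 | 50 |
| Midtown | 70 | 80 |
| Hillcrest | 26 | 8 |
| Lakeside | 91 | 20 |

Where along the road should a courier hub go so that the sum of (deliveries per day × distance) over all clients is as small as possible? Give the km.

x = 70

For a sum of weighted absolute distances on a line, the optimum is the weighted median (not the mean). Total weight W = 299; half-weight = 149.5.
Sort by position and accumulate weight:
  km 16 (Northgate, w=100) → cum 100
  km 26 (Hillcrest, w=8) → cum 108
  km 44 (Southcross, w=30) → cum 138
  km 58 (Eastvale, w=11) → cum 149
  km 70 (Midtown, w=80) → cum 229  ≥ 149.5 → median here
  km 91 (Lakeside, w=20) → cum 249
  km 98 (Westmoor, w=50) → cum 299
Optimal location: km 70.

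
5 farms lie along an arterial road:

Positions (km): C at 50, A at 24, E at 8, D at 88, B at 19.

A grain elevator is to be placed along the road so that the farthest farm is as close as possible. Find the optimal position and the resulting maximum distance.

location 48, max distance 40

The 1-center on a line is the midpoint of the two extreme points: leftmost at 8, rightmost at 88.
Optimal location = (8 + 88)/2 = 48; maximum distance = (88 − 8)/2 = 40.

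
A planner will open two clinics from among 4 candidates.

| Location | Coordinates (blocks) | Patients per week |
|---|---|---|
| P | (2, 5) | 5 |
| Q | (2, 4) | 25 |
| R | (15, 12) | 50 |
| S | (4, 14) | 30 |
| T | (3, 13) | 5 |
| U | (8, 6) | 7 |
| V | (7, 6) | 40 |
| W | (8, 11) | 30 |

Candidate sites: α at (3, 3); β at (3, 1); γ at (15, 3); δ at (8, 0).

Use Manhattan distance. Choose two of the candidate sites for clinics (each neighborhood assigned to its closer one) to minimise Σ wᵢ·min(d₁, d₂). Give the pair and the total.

Evaluate every pair (each demand assigned to the nearer of the two):
  {α, γ}: total = 1651
  {β, γ}: total = 1935
  {γ, δ}: total = 2037
  {α, δ}: total = 2077
  {β, δ}: total = 2207
  {α, β}: total = 2251
Best pair: {α, γ} with total 1651.

{α, γ}, total 1651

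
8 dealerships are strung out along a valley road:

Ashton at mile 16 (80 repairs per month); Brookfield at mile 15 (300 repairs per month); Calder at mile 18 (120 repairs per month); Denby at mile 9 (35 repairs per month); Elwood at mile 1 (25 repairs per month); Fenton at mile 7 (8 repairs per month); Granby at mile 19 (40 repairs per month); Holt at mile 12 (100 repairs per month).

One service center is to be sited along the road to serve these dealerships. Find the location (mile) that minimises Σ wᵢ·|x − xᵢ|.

For a sum of weighted absolute distances on a line, the optimum is the weighted median (not the mean). Total weight W = 708; half-weight = 354.
Sort by position and accumulate weight:
  mile 1 (Elwood, w=25) → cum 25
  mile 7 (Fenton, w=8) → cum 33
  mile 9 (Denby, w=35) → cum 68
  mile 12 (Holt, w=100) → cum 168
  mile 15 (Brookfield, w=300) → cum 468  ≥ 354 → median here
  mile 16 (Ashton, w=80) → cum 548
  mile 18 (Calder, w=120) → cum 668
  mile 19 (Granby, w=40) → cum 708
Optimal location: mile 15.

x = 15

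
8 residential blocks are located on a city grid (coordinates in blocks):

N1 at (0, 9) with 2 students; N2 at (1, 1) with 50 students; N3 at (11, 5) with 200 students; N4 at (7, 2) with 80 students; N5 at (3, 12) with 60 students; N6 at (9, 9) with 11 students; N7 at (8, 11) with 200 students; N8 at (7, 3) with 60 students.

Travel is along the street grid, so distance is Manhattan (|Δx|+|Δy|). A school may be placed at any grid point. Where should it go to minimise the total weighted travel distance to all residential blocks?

(8, 5)

Manhattan distance separates: Σwᵢ(|x−xᵢ|+|y−yᵢ|) = Σwᵢ|x−xᵢ| + Σwᵢ|y−yᵢ|, so x and y are optimised independently as 1-D weighted medians.
Total weight W = 663; half = 331.5.
x-coordinate, sorted with cumulative weight:
  x=0 (N1, w=2) cum 2
  x=1 (N2, w=50) cum 52
  x=3 (N5, w=60) cum 112
  x=7 (N4, w=80) cum 192
  x=7 (N8, w=60) cum 252
  x=8 (N7, w=200) cum 452  ← median
  x=9 (N6, w=11) cum 463
  x=11 (N3, w=200) cum 663
⇒ x* = 8
y-coordinate, sorted with cumulative weight:
  y=1 (N2, w=50) cum 50
  y=2 (N4, w=80) cum 130
  y=3 (N8, w=60) cum 190
  y=5 (N3, w=200) cum 390  ← median
  y=9 (N1, w=2) cum 392
  y=9 (N6, w=11) cum 403
  y=11 (N7, w=200) cum 603
  y=12 (N5, w=60) cum 663
⇒ y* = 5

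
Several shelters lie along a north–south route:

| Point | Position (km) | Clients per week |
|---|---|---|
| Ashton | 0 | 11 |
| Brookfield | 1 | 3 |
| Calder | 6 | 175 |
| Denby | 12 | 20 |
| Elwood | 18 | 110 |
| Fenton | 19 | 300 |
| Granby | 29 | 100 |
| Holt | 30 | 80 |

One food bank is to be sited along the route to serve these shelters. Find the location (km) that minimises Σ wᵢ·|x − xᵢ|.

For a sum of weighted absolute distances on a line, the optimum is the weighted median (not the mean). Total weight W = 799; half-weight = 399.5.
Sort by position and accumulate weight:
  km 0 (Ashton, w=11) → cum 11
  km 1 (Brookfield, w=3) → cum 14
  km 6 (Calder, w=175) → cum 189
  km 12 (Denby, w=20) → cum 209
  km 18 (Elwood, w=110) → cum 319
  km 19 (Fenton, w=300) → cum 619  ≥ 399.5 → median here
  km 29 (Granby, w=100) → cum 719
  km 30 (Holt, w=80) → cum 799
Optimal location: km 19.

x = 19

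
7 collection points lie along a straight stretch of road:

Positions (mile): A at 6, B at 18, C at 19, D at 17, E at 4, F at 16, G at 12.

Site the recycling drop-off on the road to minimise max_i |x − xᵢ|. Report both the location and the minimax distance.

The 1-center on a line is the midpoint of the two extreme points: leftmost at 4, rightmost at 19.
Optimal location = (4 + 19)/2 = 11.5; maximum distance = (19 − 4)/2 = 7.5.

location 11.5, max distance 7.5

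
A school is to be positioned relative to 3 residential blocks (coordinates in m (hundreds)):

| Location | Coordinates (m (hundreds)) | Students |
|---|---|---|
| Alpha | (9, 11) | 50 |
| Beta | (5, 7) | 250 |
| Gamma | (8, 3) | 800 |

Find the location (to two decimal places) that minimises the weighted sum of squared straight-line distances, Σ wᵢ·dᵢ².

(7.36, 4.27)

The minimiser of Σwᵢ‖p−pᵢ‖² is the weighted centroid p* = (Σwᵢpᵢ)/(Σwᵢ).
Σwᵢ = 1100.
Σwᵢxᵢ = 50·9 + 250·5 + 800·8 = 8100.
Σwᵢyᵢ = 50·11 + 250·7 + 800·3 = 4700.
x* = 8100/1100 = 7.36, y* = 4700/1100 = 4.27.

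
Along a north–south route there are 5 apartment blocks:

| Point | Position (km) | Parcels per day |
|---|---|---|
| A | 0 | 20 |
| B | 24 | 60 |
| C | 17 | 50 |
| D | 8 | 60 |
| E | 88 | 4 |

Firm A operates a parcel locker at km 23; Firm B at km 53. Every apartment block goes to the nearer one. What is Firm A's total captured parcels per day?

190

The indifferent point is the midpoint (23+53)/2 = 38; apartment blocks left of it (closer to Firm A at 23) go to Firm A, those right go to Firm B.
  A at 0 (w=20) → Firm A
  D at 8 (w=60) → Firm A
  C at 17 (w=50) → Firm A
  B at 24 (w=60) → Firm A
  E at 88 (w=4) → Firm B
Firm A captures 190; Firm B captures 4.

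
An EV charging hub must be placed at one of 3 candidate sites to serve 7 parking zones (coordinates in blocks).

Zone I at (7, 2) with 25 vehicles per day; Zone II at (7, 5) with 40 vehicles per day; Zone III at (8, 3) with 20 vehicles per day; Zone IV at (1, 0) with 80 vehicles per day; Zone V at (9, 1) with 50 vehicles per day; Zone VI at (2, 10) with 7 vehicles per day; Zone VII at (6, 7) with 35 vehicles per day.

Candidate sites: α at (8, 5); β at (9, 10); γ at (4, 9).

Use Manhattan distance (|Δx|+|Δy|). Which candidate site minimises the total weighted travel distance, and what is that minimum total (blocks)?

Total weighted distance at each candidate:
  α (8, 5): total = 1607
  β (9, 10): total = 2839
  γ (4, 9): total = 2501
Minimum is at α with total 1607 blocks.

α, total 1607 blocks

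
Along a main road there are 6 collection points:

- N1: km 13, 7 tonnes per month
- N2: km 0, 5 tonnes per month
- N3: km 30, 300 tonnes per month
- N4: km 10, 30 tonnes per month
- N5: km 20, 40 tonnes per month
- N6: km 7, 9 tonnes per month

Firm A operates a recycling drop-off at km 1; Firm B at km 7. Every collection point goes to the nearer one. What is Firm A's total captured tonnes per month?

5

The indifferent point is the midpoint (1+7)/2 = 4; collection points left of it (closer to Firm A at 1) go to Firm A, those right go to Firm B.
  N2 at 0 (w=5) → Firm A
  N6 at 7 (w=9) → Firm B
  N4 at 10 (w=30) → Firm B
  N1 at 13 (w=7) → Firm B
  N5 at 20 (w=40) → Firm B
  N3 at 30 (w=300) → Firm B
Firm A captures 5; Firm B captures 386.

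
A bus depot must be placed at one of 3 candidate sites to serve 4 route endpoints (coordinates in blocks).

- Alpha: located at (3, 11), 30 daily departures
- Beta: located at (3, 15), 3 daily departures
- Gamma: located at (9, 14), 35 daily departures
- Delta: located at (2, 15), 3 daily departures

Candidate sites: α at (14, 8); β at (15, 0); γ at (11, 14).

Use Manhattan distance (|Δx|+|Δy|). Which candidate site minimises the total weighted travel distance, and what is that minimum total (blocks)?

Total weighted distance at each candidate:
  α (14, 8): total = 916
  β (15, 0): total = 1555
  γ (11, 14): total = 457
Minimum is at γ with total 457 blocks.

γ, total 457 blocks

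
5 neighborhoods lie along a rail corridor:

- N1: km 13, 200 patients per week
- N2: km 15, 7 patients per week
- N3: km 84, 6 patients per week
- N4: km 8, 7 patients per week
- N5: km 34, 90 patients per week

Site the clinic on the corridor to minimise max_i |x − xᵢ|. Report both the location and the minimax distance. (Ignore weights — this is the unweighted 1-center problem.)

location 46, max distance 38

The 1-center on a line is the midpoint of the two extreme points: leftmost at 8, rightmost at 84.
Optimal location = (8 + 84)/2 = 46; maximum distance = (84 − 8)/2 = 38.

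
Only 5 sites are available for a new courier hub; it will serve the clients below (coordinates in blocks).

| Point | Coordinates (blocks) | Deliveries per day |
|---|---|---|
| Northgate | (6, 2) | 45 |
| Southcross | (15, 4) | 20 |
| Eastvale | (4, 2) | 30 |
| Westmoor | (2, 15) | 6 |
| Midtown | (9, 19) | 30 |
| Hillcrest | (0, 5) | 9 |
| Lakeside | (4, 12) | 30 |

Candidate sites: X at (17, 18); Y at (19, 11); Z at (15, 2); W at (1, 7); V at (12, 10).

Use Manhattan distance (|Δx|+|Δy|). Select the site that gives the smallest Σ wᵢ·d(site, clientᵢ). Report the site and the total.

W, total 1951 blocks

Total weighted distance at each candidate:
  X (17, 18): total = 3623
  Y (19, 11): total = 3301
  Z (15, 2): total = 2413
  W (1, 7): total = 1951
  V (12, 10): total = 2193
Minimum is at W with total 1951 blocks.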